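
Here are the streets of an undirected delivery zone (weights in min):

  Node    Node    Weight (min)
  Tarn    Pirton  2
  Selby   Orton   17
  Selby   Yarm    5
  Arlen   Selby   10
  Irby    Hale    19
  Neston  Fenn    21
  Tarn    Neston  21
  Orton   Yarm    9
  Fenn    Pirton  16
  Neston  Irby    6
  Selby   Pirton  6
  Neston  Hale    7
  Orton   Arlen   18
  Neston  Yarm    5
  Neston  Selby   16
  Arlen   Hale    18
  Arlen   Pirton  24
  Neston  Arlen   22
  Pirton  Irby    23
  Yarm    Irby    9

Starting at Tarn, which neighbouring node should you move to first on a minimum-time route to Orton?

Pirton

Enumerating some paths:
Tarn–Pirton–Selby–Yarm–Orton: 2+6+5+9 = 22
Tarn–Pirton–Selby–Orton: 2+6+17 = 25
Tarn–Neston–Yarm–Orton: 21+5+9 = 35
Cheapest is Tarn–Pirton–Selby–Yarm–Orton at 22 min.
So from Tarn the first move is to Pirton.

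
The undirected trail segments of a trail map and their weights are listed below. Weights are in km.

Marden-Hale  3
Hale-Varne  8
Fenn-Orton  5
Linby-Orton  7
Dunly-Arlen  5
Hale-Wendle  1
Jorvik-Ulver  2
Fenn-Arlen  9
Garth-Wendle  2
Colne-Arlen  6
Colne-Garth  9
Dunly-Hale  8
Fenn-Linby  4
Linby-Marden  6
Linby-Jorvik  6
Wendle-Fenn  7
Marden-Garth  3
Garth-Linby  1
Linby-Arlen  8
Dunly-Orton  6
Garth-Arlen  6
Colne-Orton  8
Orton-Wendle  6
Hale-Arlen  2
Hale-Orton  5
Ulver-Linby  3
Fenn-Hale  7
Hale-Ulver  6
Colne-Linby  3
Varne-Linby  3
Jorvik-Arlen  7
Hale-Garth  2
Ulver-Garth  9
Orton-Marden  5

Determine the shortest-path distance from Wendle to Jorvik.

Settle nodes by increasing distance from Wendle:
Wendle: 0
Hale: 1  (via Wendle)
Garth: 2  (via Wendle)
Arlen: 3  (via Hale)
Linby: 3  (via Garth)
Marden: 4  (via Hale)
Colne: 6  (via Linby)
Varne: 6  (via Linby)
Orton: 6  (via Wendle)
Ulver: 6  (via Linby)
Fenn: 7  (via Wendle)
Dunly: 8  (via Arlen)
Jorvik: 8  (via Ulver)
Shortest route: Wendle → Garth → Linby → Ulver → Jorvik = 8 km.

8 km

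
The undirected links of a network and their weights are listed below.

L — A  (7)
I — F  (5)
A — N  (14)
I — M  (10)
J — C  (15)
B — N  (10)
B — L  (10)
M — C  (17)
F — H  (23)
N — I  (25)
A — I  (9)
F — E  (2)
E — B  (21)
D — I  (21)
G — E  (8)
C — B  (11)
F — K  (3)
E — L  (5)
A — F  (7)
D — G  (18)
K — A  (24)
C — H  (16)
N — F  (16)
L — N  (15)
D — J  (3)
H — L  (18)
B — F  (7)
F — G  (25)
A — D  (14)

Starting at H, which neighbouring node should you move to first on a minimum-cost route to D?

Enumerating some paths:
H–L–A–D: 18+7+14 = 39
H–C–J–D: 16+15+3 = 34
The minimum is 34 via H–C–J–D.
So from H the first move is to C.

C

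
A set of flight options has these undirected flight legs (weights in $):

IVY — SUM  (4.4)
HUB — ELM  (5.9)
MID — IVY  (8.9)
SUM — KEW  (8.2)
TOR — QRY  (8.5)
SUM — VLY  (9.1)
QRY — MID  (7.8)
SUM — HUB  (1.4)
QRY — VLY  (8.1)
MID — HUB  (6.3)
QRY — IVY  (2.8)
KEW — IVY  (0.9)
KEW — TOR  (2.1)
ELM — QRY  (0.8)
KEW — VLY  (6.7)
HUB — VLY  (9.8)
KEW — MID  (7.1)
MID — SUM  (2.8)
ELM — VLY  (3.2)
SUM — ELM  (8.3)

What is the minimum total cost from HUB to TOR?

Compare a few routes:
HUB → SUM → IVY → KEW → TOR: 1.4+4.4+0.9+2.1 = 8.8
HUB → SUM → KEW → TOR: 1.4+8.2+2.1 = 11.7
HUB → ELM → QRY → IVY → KEW → TOR: 5.9+0.8+2.8+0.9+2.1 = 12.5
The minimum is $8.8 via HUB → SUM → IVY → KEW → TOR.

$8.8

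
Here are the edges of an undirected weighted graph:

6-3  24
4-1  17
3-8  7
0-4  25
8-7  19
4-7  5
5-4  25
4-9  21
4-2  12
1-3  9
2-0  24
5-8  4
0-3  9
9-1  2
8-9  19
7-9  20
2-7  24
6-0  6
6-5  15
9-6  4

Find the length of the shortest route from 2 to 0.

24

Candidate routes:
2–4–1–9–6–0: 12+17+2+4+6 = 41
2–4–9–6–0: 12+21+4+6 = 43
2–4–0: 12+25 = 37
2–0: 24 = 24
The minimum is 24 via 2–0.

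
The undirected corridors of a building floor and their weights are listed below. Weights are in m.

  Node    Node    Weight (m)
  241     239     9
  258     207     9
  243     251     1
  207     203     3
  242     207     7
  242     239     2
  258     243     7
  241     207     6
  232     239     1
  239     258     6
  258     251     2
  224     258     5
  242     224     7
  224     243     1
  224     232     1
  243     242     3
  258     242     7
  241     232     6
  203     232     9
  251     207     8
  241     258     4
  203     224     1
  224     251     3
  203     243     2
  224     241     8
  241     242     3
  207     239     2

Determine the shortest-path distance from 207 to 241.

Settle nodes by increasing distance from 207:
207: 0
239: 2  (via 207)
203: 3  (via 207)
232: 3  (via 239)
242: 4  (via 239)
224: 4  (via 203)
243: 5  (via 203)
251: 6  (via 243)
241: 6  (via 207)
Shortest route: 207 → 241 = 6 m.

6 m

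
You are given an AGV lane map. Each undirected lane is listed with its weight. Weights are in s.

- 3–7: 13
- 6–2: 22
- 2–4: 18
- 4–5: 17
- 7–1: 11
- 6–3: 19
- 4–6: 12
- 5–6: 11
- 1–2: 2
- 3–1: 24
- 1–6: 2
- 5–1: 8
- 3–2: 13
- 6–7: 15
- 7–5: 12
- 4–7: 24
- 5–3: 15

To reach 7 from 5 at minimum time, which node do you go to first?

7

Compare a few routes:
5–1–7: 8+11 = 19
5–7: 12 = 12
5–6–1–7: 11+2+11 = 24
Cheapest is 5–7 at 12 s.
So from 5 the first move is to 7.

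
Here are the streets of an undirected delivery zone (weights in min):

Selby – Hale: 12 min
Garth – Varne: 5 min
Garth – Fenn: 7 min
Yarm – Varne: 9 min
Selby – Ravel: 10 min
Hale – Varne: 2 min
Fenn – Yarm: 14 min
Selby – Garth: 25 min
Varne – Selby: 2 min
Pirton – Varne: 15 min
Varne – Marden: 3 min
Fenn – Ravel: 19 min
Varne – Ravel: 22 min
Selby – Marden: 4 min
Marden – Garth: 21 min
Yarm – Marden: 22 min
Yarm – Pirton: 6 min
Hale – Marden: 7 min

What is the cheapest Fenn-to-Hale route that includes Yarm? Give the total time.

25 min

Shortest Fenn→Yarm: Fenn → Yarm = 14
Shortest Yarm→Hale: Yarm → Varne → Hale = 11
Total via Yarm: 14 + 11 = 25 min.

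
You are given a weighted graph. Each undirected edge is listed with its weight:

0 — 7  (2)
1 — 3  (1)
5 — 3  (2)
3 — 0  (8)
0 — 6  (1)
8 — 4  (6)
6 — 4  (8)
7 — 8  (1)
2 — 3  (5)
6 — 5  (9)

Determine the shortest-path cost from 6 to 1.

Candidate routes:
6 → 0 → 3 → 1: 1+8+1 = 10
6 → 5 → 3 → 1: 9+2+1 = 12
The minimum is 10 via 6 → 0 → 3 → 1.

10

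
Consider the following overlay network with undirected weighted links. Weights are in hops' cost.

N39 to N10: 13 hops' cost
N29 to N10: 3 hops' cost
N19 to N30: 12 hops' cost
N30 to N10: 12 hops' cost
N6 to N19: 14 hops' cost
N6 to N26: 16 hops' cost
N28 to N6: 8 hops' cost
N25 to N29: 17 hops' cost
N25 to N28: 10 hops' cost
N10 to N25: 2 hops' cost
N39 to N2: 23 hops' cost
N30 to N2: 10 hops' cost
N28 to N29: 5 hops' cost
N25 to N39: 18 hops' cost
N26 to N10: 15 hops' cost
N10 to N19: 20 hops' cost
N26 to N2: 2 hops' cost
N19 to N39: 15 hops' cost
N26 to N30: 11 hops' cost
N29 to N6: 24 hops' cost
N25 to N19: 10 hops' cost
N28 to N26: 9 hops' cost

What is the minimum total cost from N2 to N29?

Enumerating some paths:
N2 → N30 → N10 → N29: 10+12+3 = 25
N2 → N26 → N10 → N29: 2+15+3 = 20
N2 → N26 → N28 → N29: 2+9+5 = 16
The minimum is 16 hops' cost via N2 → N26 → N28 → N29.

16 hops' cost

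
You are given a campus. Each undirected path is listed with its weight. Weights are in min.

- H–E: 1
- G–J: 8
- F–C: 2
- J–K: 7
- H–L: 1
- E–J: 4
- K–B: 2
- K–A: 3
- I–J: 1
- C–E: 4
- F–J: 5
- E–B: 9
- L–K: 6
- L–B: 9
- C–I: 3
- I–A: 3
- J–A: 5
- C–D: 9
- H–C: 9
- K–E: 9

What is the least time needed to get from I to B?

8 min

Enumerating some paths:
I - A - K - B: 3+3+2 = 8
I - J - K - B: 1+7+2 = 10
Cheapest is I - A - K - B at 8 min.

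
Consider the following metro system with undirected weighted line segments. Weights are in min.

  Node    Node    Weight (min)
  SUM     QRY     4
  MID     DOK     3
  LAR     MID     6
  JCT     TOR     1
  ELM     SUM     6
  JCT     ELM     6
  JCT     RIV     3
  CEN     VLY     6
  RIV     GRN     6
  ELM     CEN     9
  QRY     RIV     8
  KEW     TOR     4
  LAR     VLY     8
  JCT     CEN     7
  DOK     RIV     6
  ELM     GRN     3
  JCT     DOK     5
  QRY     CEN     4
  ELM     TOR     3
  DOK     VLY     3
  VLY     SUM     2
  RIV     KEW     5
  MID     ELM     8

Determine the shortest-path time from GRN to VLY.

Shortest distances from GRN:
GRN: 0
ELM: 3  (via GRN)
TOR: 6  (via ELM)
RIV: 6  (via GRN)
JCT: 7  (via TOR)
SUM: 9  (via ELM)
KEW: 10  (via TOR)
MID: 11  (via ELM)
VLY: 11  (via SUM)
Shortest route: GRN–ELM–SUM–VLY = 11 min.

11 min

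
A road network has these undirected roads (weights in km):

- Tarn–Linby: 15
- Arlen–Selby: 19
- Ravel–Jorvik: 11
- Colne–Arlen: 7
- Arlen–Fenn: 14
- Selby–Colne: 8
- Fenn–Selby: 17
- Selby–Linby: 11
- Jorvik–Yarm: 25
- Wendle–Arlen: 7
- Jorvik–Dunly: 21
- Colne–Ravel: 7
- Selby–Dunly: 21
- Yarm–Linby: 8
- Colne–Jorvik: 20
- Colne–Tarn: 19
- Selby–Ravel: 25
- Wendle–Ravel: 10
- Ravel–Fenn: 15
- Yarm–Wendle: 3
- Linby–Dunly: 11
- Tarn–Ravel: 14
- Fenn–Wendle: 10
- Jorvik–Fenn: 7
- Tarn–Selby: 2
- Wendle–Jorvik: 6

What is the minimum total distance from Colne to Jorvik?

18 km

Shortest distances from Colne:
Colne: 0
Arlen: 7  (via Colne)
Ravel: 7  (via Colne)
Selby: 8  (via Colne)
Tarn: 10  (via Selby)
Wendle: 14  (via Arlen)
Yarm: 17  (via Wendle)
Jorvik: 18  (via Ravel)
Shortest route: Colne–Ravel–Jorvik = 18 km.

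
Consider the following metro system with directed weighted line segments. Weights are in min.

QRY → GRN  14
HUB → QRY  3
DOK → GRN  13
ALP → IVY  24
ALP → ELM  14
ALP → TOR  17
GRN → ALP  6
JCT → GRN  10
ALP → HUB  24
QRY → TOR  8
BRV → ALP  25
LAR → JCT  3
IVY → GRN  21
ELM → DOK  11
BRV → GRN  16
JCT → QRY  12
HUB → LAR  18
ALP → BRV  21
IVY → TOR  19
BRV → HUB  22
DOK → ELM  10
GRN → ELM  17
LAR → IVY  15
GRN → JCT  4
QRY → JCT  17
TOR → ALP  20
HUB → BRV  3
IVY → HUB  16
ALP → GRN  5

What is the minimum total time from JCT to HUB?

Shortest distances from JCT:
JCT: 0
GRN: 10  (via JCT)
QRY: 12  (via JCT)
ALP: 16  (via GRN)
TOR: 20  (via QRY)
ELM: 27  (via GRN)
BRV: 37  (via ALP)
DOK: 38  (via ELM)
IVY: 40  (via ALP)
HUB: 40  (via ALP)
Shortest route: JCT → GRN → ALP → HUB = 40 min.

40 min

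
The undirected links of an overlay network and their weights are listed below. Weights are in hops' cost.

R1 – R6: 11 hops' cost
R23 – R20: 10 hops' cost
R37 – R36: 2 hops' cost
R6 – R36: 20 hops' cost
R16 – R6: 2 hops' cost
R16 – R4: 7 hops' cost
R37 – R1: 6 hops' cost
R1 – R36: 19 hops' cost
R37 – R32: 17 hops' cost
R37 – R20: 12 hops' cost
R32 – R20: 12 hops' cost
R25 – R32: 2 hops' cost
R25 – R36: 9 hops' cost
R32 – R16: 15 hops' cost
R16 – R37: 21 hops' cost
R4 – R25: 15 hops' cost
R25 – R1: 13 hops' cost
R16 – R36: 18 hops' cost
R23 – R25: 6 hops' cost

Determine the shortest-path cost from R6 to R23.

Running Dijkstra from R6:
R6: 0
R16: 2  (via R6)
R4: 9  (via R16)
R1: 11  (via R6)
R37: 17  (via R1)
R32: 17  (via R16)
R36: 19  (via R37)
R25: 19  (via R32)
R23: 25  (via R25)
Shortest route: R6 → R16 → R32 → R25 → R23 = 25 hops' cost.

25 hops' cost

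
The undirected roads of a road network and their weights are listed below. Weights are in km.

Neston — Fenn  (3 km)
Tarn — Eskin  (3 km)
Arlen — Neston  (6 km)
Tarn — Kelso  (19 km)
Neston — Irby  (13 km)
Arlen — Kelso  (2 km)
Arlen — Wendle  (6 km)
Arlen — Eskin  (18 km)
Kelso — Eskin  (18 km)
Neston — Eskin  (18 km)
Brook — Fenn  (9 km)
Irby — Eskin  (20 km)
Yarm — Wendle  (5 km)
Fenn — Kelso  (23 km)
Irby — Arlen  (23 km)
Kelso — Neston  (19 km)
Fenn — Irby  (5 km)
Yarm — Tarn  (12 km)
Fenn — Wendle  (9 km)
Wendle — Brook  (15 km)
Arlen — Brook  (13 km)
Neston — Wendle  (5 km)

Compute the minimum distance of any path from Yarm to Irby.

18 km

Settle nodes by increasing distance from Yarm:
Yarm: 0
Wendle: 5  (via Yarm)
Neston: 10  (via Wendle)
Arlen: 11  (via Wendle)
Tarn: 12  (via Yarm)
Kelso: 13  (via Arlen)
Fenn: 13  (via Neston)
Eskin: 15  (via Tarn)
Irby: 18  (via Fenn)
Shortest route: Yarm–Wendle–Neston–Fenn–Irby = 18 km.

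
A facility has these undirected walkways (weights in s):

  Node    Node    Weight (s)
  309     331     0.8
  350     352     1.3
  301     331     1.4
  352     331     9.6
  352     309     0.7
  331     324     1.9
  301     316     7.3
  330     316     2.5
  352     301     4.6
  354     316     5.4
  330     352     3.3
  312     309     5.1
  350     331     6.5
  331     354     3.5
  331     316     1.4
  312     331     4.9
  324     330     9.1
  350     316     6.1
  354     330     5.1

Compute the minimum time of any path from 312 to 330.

Compare a few routes:
312–331–316–330: 4.9+1.4+2.5 = 8.8
312–331–309–352–330: 4.9+0.8+0.7+3.3 = 9.7
312–309–352–330: 5.1+0.7+3.3 = 9.1
Cheapest is 312–331–316–330 at 8.8 s.

8.8 s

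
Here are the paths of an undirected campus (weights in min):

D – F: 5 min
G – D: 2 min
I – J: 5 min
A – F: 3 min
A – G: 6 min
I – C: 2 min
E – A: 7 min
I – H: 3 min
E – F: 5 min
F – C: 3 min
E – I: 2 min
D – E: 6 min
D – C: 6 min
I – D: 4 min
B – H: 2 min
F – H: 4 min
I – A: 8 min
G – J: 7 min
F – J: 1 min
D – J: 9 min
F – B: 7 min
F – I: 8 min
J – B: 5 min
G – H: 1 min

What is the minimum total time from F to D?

Shortest distances from F:
F: 0
J: 1  (via F)
A: 3  (via F)
C: 3  (via F)
H: 4  (via F)
D: 5  (via F)
Shortest route: F → D = 5 min.

5 min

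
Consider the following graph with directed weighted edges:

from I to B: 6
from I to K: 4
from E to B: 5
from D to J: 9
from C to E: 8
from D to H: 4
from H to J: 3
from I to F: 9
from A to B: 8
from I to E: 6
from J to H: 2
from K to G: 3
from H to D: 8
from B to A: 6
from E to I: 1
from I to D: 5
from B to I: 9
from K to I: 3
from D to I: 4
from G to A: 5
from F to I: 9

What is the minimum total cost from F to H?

18

Compare a few routes:
F - I - D - H: 9+5+4 = 18
F - I - D - J - H: 9+5+9+2 = 25
Cheapest is F - I - D - H at 18.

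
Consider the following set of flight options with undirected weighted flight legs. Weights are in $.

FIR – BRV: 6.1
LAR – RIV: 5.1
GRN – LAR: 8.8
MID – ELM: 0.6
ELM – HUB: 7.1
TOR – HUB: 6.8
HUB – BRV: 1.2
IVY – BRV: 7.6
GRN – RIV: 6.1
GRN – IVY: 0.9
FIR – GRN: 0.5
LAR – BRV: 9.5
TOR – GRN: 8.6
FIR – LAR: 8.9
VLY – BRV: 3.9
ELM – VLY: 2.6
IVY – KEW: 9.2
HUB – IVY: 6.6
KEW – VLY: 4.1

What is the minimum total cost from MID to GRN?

Compare a few routes:
MID–ELM–HUB–IVY–GRN: 0.6+7.1+6.6+0.9 = 15.2
MID–ELM–VLY–BRV–IVY–GRN: 0.6+2.6+3.9+7.6+0.9 = 15.6
MID–ELM–VLY–BRV–FIR–GRN: 0.6+2.6+3.9+6.1+0.5 = 13.7
MID–ELM–HUB–BRV–FIR–GRN: 0.6+7.1+1.2+6.1+0.5 = 15.5
The minimum is $13.7 via MID–ELM–VLY–BRV–FIR–GRN.

$13.7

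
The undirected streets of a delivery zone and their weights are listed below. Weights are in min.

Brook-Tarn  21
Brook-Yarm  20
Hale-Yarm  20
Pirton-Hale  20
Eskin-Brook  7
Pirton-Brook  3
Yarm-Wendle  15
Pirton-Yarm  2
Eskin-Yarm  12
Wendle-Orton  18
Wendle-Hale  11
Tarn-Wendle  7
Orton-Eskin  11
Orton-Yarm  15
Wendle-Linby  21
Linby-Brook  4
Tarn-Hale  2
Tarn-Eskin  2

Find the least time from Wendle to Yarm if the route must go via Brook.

Shortest Wendle→Brook: Wendle → Tarn → Eskin → Brook = 16
Shortest Brook→Yarm: Brook → Pirton → Yarm = 5
Total via Brook: 16 + 5 = 21 min.

21 min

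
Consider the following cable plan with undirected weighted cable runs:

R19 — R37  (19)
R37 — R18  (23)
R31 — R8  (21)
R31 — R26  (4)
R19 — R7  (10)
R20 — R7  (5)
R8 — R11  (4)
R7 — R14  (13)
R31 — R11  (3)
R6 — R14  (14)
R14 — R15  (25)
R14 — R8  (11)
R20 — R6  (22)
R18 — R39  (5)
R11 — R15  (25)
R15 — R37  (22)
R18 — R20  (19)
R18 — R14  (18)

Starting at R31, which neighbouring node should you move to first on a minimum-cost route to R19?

Candidate routes:
R31 → R8 → R14 → R7 → R19: 21+11+13+10 = 55
R31 → R11 → R15 → R37 → R19: 3+25+22+19 = 69
R31 → R11 → R8 → R14 → R6 → R20 → R7 → R19: 3+4+11+14+22+5+10 = 69
R31 → R11 → R8 → R14 → R7 → R19: 3+4+11+13+10 = 41
Cheapest is R31 → R11 → R8 → R14 → R7 → R19 at 41.
So from R31 the first move is to R11.

R11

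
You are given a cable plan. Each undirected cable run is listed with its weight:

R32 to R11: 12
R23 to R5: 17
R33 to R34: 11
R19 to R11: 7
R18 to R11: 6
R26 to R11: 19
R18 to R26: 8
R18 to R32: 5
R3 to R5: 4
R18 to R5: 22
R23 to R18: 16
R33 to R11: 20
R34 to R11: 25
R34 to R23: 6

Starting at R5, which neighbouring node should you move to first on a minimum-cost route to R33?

Candidate routes:
R5 → R23 → R18 → R11 → R33: 17+16+6+20 = 59
R5 → R23 → R34 → R33: 17+6+11 = 34
R5 → R18 → R11 → R33: 22+6+20 = 48
R5 → R18 → R23 → R34 → R33: 22+16+6+11 = 55
The minimum is 34 via R5 → R23 → R34 → R33.
So from R5 the first move is to R23.

R23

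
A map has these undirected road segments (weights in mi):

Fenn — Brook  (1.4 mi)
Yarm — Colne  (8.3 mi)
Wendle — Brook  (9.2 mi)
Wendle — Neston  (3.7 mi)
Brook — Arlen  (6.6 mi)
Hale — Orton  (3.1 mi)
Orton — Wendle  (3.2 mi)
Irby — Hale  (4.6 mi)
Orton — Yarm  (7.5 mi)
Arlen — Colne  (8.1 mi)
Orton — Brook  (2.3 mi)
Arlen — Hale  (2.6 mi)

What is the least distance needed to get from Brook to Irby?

Compare a few routes:
Brook → Wendle → Orton → Hale → Irby: 9.2+3.2+3.1+4.6 = 20.1
Brook → Arlen → Hale → Irby: 6.6+2.6+4.6 = 13.8
Brook → Orton → Hale → Irby: 2.3+3.1+4.6 = 10
Cheapest is Brook → Orton → Hale → Irby at 10 mi.

10 mi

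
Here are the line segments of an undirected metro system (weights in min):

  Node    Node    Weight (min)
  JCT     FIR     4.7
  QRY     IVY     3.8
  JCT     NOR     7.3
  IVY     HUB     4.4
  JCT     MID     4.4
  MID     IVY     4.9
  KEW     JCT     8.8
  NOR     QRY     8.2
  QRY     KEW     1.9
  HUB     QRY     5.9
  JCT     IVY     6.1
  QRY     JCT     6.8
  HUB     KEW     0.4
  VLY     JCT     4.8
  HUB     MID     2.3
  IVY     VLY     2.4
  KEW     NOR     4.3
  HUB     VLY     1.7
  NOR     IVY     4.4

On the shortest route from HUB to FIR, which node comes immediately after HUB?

VLY

Candidate routes:
HUB - MID - JCT - FIR: 2.3+4.4+4.7 = 11.4
HUB - KEW - QRY - JCT - FIR: 0.4+1.9+6.8+4.7 = 13.8
HUB - VLY - JCT - FIR: 1.7+4.8+4.7 = 11.2
The minimum is 11.2 min via HUB - VLY - JCT - FIR.
So from HUB the first move is to VLY.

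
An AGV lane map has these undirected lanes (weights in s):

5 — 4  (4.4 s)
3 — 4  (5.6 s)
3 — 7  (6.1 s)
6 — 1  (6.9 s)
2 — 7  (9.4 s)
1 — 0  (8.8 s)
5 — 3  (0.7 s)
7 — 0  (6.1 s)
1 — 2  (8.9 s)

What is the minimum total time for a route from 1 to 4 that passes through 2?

Shortest 1→2: 1 → 2 = 8.9
Best 2 to 4: 2 → 7 → 3 → 5 → 4 costing 20.6
Total via 2: 8.9 + 20.6 = 29.5 s.

29.5 s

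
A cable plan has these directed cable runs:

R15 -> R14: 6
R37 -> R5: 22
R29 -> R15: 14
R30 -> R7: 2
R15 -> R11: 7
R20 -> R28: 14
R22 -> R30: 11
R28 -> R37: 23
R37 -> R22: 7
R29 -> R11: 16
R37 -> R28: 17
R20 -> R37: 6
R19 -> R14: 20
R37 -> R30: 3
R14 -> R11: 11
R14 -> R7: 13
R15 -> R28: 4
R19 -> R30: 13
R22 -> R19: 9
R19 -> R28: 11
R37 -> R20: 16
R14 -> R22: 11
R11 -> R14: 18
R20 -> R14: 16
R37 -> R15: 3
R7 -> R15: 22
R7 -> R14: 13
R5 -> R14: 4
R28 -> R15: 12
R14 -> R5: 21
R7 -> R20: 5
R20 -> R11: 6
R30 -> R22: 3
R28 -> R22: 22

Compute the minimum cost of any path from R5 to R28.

Enumerating some paths:
R5 → R14 → R22 → R19 → R28: 4+11+9+11 = 35
R5 → R14 → R7 → R20 → R28: 4+13+5+14 = 36
Cheapest is R5 → R14 → R22 → R19 → R28 at 35.

35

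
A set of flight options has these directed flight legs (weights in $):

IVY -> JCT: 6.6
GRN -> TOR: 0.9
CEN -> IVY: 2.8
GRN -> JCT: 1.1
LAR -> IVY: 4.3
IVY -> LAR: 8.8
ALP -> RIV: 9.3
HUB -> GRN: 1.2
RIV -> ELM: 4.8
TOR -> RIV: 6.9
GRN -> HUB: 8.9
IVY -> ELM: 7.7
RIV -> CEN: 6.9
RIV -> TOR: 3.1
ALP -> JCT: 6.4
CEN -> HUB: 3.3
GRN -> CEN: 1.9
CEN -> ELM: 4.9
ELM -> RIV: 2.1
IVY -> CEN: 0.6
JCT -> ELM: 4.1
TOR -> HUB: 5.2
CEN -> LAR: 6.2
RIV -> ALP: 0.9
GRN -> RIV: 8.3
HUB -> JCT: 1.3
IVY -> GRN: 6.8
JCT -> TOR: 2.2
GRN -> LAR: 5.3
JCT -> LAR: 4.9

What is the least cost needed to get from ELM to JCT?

$9.4

Candidate routes:
ELM → RIV → CEN → HUB → JCT: 2.1+6.9+3.3+1.3 = 13.6
ELM → RIV → ALP → JCT: 2.1+0.9+6.4 = 9.4
ELM → RIV → TOR → HUB → JCT: 2.1+3.1+5.2+1.3 = 11.7
ELM → RIV → TOR → HUB → GRN → JCT: 2.1+3.1+5.2+1.2+1.1 = 12.7
The minimum is $9.4 via ELM → RIV → ALP → JCT.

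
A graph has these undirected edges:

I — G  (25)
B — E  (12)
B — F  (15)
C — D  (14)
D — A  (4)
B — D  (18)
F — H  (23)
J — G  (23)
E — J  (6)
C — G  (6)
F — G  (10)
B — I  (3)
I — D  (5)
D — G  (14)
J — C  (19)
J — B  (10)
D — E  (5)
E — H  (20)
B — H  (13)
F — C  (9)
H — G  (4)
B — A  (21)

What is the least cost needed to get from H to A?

Settle nodes by increasing distance from H:
H: 0
G: 4  (via H)
C: 10  (via G)
B: 13  (via H)
F: 14  (via G)
I: 16  (via B)
D: 18  (via G)
E: 20  (via H)
A: 22  (via D)
Shortest route: H → G → D → A = 22.

22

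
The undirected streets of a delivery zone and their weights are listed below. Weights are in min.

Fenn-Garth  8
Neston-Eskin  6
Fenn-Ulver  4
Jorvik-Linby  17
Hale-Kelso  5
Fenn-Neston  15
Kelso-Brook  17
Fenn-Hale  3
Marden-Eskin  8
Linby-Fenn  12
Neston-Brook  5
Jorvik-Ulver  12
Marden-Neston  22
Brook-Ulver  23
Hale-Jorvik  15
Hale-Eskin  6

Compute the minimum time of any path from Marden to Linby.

Shortest distances from Marden:
Marden: 0
Eskin: 8  (via Marden)
Hale: 14  (via Eskin)
Neston: 14  (via Eskin)
Fenn: 17  (via Hale)
Kelso: 19  (via Hale)
Brook: 19  (via Neston)
Ulver: 21  (via Fenn)
Garth: 25  (via Fenn)
Linby: 29  (via Fenn)
Shortest route: Marden–Eskin–Hale–Fenn–Linby = 29 min.

29 min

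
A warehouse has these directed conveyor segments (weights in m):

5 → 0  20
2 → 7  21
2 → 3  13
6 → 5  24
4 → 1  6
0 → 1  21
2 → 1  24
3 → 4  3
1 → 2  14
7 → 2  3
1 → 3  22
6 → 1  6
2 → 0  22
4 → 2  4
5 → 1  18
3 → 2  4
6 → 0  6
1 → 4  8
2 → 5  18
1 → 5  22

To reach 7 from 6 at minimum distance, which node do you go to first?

1

Compare a few routes:
6–1–3–2–7: 6+22+4+21 = 53
6–1–2–7: 6+14+21 = 41
6–1–4–2–7: 6+8+4+21 = 39
Cheapest is 6–1–4–2–7 at 39 m.
So from 6 the first move is to 1.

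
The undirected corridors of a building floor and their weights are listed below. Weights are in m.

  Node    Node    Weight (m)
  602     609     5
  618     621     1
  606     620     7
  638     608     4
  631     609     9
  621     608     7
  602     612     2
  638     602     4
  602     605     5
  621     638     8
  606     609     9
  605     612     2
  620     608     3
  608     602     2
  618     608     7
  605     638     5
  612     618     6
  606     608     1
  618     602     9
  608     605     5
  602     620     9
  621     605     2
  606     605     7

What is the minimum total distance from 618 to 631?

Settle nodes by increasing distance from 618:
618: 0
621: 1  (via 618)
605: 3  (via 621)
612: 5  (via 605)
608: 7  (via 618)
602: 7  (via 612)
606: 8  (via 608)
638: 8  (via 605)
620: 10  (via 608)
609: 12  (via 602)
631: 21  (via 609)
Shortest route: 618–621–605–612–602–609–631 = 21 m.

21 m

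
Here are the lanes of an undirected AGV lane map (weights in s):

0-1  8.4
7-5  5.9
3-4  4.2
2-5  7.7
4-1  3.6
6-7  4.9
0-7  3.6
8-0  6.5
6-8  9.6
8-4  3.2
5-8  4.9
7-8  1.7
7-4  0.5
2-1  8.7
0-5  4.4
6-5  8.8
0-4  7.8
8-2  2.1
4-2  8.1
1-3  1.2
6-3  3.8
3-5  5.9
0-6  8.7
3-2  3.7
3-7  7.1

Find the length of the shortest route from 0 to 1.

7.7 s

Enumerating some paths:
0–7–4–1: 3.6+0.5+3.6 = 7.7
0–1: 8.4 = 8.4
0–7–4–3–1: 3.6+0.5+4.2+1.2 = 9.5
Cheapest is 0–7–4–1 at 7.7 s.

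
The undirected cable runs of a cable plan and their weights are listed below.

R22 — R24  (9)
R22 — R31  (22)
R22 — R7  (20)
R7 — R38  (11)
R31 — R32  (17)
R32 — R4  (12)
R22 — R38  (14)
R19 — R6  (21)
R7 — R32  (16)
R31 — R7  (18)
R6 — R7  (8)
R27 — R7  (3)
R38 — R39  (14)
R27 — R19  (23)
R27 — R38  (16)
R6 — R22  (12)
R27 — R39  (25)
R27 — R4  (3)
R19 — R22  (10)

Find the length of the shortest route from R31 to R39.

Enumerating some paths:
R31 - R7 - R27 - R39: 18+3+25 = 46
R31 - R7 - R38 - R39: 18+11+14 = 43
R31 - R22 - R38 - R39: 22+14+14 = 50
Cheapest is R31 - R7 - R38 - R39 at 43.

43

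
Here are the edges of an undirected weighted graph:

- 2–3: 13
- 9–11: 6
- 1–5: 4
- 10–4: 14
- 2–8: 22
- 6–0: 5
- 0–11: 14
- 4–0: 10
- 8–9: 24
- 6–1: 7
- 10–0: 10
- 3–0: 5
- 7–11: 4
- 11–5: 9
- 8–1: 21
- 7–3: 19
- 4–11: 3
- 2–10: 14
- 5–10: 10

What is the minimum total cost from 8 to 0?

Settle nodes by increasing distance from 8:
8: 0
1: 21  (via 8)
2: 22  (via 8)
9: 24  (via 8)
5: 25  (via 1)
6: 28  (via 1)
11: 30  (via 9)
0: 33  (via 6)
Shortest route: 8–1–6–0 = 33.

33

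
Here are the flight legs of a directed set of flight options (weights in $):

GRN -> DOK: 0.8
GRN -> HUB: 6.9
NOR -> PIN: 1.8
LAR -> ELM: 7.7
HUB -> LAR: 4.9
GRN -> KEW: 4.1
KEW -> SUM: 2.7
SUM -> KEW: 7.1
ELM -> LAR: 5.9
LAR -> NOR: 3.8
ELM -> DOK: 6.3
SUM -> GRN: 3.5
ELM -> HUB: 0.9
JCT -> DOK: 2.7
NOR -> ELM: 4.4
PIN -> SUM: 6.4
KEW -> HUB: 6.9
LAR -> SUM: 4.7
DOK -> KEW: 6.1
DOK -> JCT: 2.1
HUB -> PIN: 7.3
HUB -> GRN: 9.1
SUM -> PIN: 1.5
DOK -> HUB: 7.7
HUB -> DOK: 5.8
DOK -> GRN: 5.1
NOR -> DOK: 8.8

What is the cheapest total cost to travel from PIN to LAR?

$21.7

Candidate routes:
PIN - SUM - KEW - HUB - LAR: 6.4+7.1+6.9+4.9 = 25.3
PIN - SUM - GRN - DOK - HUB - LAR: 6.4+3.5+0.8+7.7+4.9 = 23.3
PIN - SUM - GRN - HUB - LAR: 6.4+3.5+6.9+4.9 = 21.7
Cheapest is PIN - SUM - GRN - HUB - LAR at $21.7.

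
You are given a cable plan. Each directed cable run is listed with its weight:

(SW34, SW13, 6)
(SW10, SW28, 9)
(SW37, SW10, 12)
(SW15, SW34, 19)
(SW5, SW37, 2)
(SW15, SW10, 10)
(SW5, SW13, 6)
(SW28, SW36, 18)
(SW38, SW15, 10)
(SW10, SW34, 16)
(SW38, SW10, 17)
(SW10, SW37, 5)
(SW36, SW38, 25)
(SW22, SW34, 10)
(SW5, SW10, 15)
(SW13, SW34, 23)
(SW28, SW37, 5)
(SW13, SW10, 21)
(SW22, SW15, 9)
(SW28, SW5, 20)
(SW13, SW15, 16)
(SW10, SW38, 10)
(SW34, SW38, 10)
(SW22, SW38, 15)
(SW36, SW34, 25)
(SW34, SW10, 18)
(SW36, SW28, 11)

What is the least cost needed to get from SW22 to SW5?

48

Candidate routes:
SW22–SW34–SW10–SW28–SW5: 10+18+9+20 = 57
SW22–SW38–SW10–SW28–SW5: 15+17+9+20 = 61
SW22–SW15–SW10–SW28–SW5: 9+10+9+20 = 48
Cheapest is SW22–SW15–SW10–SW28–SW5 at 48.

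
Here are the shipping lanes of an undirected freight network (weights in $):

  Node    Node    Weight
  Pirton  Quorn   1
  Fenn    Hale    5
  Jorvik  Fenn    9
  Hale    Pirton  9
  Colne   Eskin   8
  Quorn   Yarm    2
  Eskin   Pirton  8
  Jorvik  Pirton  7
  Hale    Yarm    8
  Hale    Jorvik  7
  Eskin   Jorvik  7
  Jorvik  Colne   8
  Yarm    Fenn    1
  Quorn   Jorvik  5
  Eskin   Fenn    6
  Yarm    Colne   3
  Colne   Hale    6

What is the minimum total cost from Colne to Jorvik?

Enumerating some paths:
Colne → Jorvik: 8 = 8
Colne → Yarm → Quorn → Jorvik: 3+2+5 = 10
The minimum is $8 via Colne → Jorvik.

$8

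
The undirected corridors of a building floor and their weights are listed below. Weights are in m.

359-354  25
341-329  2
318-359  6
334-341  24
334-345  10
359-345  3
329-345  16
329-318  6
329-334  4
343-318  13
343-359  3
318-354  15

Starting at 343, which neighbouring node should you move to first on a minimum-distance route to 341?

Compare a few routes:
343–359–318–329–341: 3+6+6+2 = 17
343–318–329–341: 13+6+2 = 21
Cheapest is 343–359–318–329–341 at 17 m.
So from 343 the first move is to 359.

359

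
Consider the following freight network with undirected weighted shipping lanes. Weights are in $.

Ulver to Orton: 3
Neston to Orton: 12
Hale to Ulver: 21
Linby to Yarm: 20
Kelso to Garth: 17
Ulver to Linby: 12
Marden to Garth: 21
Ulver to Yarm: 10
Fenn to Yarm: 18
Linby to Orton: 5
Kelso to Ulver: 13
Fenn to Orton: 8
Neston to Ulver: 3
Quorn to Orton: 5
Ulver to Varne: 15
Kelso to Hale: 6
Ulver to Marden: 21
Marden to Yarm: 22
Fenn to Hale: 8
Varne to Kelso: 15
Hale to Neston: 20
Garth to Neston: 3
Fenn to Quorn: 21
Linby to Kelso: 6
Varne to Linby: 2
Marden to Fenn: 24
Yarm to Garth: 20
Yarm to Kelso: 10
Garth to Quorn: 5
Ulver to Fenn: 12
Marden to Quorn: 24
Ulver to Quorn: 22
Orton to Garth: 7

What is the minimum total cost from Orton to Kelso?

Candidate routes:
Orton → Ulver → Kelso: 3+13 = 16
Orton → Ulver → Linby → Kelso: 3+12+6 = 21
Orton → Linby → Kelso: 5+6 = 11
Orton → Fenn → Hale → Kelso: 8+8+6 = 22
Cheapest is Orton → Linby → Kelso at $11.

$11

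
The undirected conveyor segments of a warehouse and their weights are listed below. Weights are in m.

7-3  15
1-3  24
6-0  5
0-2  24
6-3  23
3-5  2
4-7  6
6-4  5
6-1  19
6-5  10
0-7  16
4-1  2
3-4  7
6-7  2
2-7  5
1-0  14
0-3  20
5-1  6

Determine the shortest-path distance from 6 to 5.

Running Dijkstra from 6:
6: 0
7: 2  (via 6)
0: 5  (via 6)
4: 5  (via 6)
1: 7  (via 4)
2: 7  (via 7)
5: 10  (via 6)
Shortest route: 6 → 5 = 10 m.

10 m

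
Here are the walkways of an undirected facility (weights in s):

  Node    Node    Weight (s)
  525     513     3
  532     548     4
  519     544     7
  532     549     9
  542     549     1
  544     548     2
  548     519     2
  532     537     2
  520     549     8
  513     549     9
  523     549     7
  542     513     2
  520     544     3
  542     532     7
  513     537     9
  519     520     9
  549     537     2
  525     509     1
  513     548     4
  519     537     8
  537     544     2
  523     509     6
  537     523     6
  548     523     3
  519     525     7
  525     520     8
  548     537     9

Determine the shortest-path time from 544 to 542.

Candidate routes:
544–548–513–542: 2+4+2 = 8
544–537–549–542: 2+2+1 = 5
Cheapest is 544–537–549–542 at 5 s.

5 s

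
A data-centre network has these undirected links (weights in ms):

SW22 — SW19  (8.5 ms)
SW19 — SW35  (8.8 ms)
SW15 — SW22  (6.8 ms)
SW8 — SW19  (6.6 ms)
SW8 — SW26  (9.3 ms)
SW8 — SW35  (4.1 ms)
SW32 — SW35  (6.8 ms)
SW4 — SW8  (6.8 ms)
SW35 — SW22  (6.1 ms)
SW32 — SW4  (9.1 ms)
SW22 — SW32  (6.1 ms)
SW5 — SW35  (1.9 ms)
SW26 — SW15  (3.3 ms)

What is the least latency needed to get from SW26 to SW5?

Enumerating some paths:
SW26–SW15–SW22–SW35–SW5: 3.3+6.8+6.1+1.9 = 18.1
SW26–SW8–SW35–SW5: 9.3+4.1+1.9 = 15.3
Cheapest is SW26–SW8–SW35–SW5 at 15.3 ms.

15.3 ms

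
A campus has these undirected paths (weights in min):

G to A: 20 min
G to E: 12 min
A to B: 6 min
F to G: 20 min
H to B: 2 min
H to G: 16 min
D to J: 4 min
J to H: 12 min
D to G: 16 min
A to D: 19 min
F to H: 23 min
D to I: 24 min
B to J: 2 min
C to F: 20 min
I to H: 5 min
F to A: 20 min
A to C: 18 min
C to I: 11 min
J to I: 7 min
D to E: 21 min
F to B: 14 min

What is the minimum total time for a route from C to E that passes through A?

50 min

Shortest C→A: C–A = 18
Shortest A→E: A–G–E = 32
Total via A: 18 + 32 = 50 min.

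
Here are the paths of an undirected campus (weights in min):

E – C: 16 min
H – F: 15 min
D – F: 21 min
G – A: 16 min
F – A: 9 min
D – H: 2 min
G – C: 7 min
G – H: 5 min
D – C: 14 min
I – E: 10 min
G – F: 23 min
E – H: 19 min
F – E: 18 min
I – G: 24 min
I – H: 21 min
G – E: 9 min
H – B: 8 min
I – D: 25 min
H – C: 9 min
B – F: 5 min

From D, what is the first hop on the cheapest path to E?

Enumerating some paths:
D–H–C–G–E: 2+9+7+9 = 27
D–H–G–E: 2+5+9 = 16
D–H–C–E: 2+9+16 = 27
D–H–E: 2+19 = 21
The minimum is 16 min via D–H–G–E.
So from D the first move is to H.

H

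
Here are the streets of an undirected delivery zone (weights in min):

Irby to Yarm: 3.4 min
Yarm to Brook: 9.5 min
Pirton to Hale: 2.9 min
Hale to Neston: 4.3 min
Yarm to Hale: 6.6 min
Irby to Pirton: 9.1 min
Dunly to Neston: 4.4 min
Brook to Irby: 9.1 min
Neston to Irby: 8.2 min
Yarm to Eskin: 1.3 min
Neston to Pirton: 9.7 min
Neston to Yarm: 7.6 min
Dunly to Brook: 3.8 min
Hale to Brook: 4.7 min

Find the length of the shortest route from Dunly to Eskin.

13.3 min

Candidate routes:
Dunly → Brook → Yarm → Eskin: 3.8+9.5+1.3 = 14.6
Dunly → Neston → Yarm → Eskin: 4.4+7.6+1.3 = 13.3
Dunly → Brook → Hale → Yarm → Eskin: 3.8+4.7+6.6+1.3 = 16.4
Cheapest is Dunly → Neston → Yarm → Eskin at 13.3 min.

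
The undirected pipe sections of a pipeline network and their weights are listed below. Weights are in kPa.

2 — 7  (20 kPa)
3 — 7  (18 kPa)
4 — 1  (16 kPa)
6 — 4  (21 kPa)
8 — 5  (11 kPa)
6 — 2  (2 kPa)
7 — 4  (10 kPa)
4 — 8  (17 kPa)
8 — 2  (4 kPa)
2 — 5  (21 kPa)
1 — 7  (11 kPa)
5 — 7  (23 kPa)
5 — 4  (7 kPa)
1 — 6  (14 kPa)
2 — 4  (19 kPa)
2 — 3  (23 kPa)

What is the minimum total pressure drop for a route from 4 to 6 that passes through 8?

Best 4 to 8: 4 → 8 costing 17
Best 8 to 6: 8 → 2 → 6 costing 6
Total via 8: 17 + 6 = 23 kPa.

23 kPa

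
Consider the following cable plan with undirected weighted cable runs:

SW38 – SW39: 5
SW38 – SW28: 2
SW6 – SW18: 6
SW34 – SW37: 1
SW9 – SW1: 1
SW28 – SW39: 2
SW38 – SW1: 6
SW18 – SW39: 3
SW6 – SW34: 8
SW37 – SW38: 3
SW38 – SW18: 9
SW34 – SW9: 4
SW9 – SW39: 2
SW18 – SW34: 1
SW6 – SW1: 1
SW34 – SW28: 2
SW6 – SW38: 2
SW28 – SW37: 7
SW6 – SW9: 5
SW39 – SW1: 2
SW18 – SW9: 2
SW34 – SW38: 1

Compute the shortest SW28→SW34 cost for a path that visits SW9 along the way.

Best SW28 to SW9: SW28–SW39–SW9 costing 4
Shortest SW9→SW34: SW9–SW18–SW34 = 3
Total via SW9: 4 + 3 = 7.

7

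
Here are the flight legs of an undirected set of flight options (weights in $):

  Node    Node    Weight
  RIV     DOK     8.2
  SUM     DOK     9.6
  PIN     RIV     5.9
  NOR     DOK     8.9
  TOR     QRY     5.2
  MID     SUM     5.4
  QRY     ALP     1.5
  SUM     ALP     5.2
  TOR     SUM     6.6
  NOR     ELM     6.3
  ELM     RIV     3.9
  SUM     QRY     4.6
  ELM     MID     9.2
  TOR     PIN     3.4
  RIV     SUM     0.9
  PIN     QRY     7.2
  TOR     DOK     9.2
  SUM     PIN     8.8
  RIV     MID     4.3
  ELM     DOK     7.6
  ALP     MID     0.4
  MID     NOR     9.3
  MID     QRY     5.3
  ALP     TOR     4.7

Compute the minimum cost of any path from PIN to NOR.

$16.1

Shortest distances from PIN:
PIN: 0
TOR: 3.4  (via PIN)
RIV: 5.9  (via PIN)
SUM: 6.8  (via RIV)
QRY: 7.2  (via PIN)
ALP: 8.1  (via TOR)
MID: 8.5  (via ALP)
ELM: 9.8  (via RIV)
DOK: 12.6  (via TOR)
NOR: 16.1  (via ELM)
Shortest route: PIN–RIV–ELM–NOR = $16.1.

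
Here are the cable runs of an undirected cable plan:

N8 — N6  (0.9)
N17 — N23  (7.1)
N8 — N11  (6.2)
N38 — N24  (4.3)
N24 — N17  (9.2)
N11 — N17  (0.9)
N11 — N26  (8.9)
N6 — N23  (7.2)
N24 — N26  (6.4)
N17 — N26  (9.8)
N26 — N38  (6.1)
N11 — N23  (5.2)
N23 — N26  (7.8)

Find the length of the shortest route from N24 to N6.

Shortest distances from N24:
N24: 0
N38: 4.3  (via N24)
N26: 6.4  (via N24)
N17: 9.2  (via N24)
N11: 10.1  (via N17)
N23: 14.2  (via N26)
N8: 16.3  (via N11)
N6: 17.2  (via N8)
Shortest route: N24 → N17 → N11 → N8 → N6 = 17.2.

17.2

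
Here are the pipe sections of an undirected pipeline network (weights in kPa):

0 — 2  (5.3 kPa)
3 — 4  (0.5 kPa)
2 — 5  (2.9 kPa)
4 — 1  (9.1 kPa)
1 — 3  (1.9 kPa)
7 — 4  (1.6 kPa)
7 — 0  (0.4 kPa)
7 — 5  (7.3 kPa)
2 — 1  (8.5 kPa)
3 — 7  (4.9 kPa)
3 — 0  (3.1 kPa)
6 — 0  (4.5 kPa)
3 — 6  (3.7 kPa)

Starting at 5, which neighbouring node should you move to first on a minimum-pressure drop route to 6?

7

Candidate routes:
5 → 7 → 0 → 6: 7.3+0.4+4.5 = 12.2
5 → 2 → 0 → 6: 2.9+5.3+4.5 = 12.7
The minimum is 12.2 kPa via 5 → 7 → 0 → 6.
So from 5 the first move is to 7.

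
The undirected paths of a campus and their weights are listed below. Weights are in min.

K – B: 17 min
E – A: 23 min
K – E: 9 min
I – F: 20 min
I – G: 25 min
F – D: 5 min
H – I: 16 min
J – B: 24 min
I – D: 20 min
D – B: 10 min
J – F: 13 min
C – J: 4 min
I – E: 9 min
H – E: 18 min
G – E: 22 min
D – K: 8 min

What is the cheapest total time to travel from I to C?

37 min

Shortest distances from I:
I: 0
E: 9  (via I)
H: 16  (via I)
K: 18  (via E)
D: 20  (via I)
F: 20  (via I)
G: 25  (via I)
B: 30  (via D)
A: 32  (via E)
J: 33  (via F)
C: 37  (via J)
Shortest route: I–F–J–C = 37 min.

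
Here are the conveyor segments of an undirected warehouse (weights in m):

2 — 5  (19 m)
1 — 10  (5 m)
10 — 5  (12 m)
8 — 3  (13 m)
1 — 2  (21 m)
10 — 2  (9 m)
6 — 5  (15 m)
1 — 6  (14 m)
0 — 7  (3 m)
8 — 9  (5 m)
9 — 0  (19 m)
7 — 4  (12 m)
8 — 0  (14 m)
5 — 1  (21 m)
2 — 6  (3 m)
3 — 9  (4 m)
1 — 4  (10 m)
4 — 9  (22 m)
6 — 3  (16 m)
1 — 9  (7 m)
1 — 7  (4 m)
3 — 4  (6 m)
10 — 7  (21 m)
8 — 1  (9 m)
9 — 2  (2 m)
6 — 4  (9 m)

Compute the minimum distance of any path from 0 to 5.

24 m

Enumerating some paths:
0 - 7 - 1 - 10 - 5: 3+4+5+12 = 24
0 - 7 - 1 - 9 - 2 - 6 - 5: 3+4+7+2+3+15 = 34
0 - 7 - 1 - 5: 3+4+21 = 28
Cheapest is 0 - 7 - 1 - 10 - 5 at 24 m.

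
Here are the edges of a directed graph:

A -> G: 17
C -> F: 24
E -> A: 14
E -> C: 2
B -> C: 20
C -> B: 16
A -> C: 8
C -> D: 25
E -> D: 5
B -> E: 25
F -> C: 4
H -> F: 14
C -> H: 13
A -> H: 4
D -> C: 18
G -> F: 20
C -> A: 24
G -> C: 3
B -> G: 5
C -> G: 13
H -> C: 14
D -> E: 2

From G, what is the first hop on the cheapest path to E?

C

Candidate routes:
G → C → D → E: 3+25+2 = 30
G → C → B → E: 3+16+25 = 44
G → F → C → D → E: 20+4+25+2 = 51
The minimum is 30 via G → C → D → E.
So from G the first move is to C.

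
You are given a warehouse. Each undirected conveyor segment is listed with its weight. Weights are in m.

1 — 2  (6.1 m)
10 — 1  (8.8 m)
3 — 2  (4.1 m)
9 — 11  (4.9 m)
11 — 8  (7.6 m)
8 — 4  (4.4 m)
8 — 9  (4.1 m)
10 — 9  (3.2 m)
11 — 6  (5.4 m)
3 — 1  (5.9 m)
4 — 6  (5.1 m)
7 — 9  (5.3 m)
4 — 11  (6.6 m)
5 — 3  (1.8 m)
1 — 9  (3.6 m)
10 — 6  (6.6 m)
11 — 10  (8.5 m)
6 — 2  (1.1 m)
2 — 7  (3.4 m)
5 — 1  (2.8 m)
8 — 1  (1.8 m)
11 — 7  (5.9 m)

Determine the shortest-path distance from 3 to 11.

Candidate routes:
3–2–7–11: 4.1+3.4+5.9 = 13.4
3–5–1–9–11: 1.8+2.8+3.6+4.9 = 13.1
3–2–6–11: 4.1+1.1+5.4 = 10.6
3–5–1–8–11: 1.8+2.8+1.8+7.6 = 14
The minimum is 10.6 m via 3–2–6–11.

10.6 m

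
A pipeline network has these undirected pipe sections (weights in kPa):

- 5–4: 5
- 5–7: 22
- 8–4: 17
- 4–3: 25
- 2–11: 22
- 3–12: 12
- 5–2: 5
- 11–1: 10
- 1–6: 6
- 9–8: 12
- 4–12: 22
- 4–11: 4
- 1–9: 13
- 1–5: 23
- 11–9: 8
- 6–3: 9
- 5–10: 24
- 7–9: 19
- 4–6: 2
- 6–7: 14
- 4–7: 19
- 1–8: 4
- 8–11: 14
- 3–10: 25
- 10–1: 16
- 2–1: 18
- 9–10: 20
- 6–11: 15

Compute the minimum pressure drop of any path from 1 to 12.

Shortest distances from 1:
1: 0
8: 4  (via 1)
6: 6  (via 1)
4: 8  (via 6)
11: 10  (via 1)
5: 13  (via 4)
9: 13  (via 1)
3: 15  (via 6)
10: 16  (via 1)
2: 18  (via 1)
7: 20  (via 6)
12: 27  (via 3)
Shortest route: 1 → 6 → 3 → 12 = 27 kPa.

27 kPa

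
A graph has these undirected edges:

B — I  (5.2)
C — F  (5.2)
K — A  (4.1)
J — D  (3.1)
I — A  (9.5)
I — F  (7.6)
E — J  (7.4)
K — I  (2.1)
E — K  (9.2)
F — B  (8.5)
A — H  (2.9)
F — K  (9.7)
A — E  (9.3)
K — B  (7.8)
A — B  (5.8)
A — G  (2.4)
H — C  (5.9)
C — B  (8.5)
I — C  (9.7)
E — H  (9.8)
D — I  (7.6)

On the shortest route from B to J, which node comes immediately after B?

I

Candidate routes:
B - I - D - J: 5.2+7.6+3.1 = 15.9
B - A - K - I - D - J: 5.8+4.1+2.1+7.6+3.1 = 22.7
B - A - E - J: 5.8+9.3+7.4 = 22.5
B - K - I - D - J: 7.8+2.1+7.6+3.1 = 20.6
Cheapest is B - I - D - J at 15.9.
So from B the first move is to I.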